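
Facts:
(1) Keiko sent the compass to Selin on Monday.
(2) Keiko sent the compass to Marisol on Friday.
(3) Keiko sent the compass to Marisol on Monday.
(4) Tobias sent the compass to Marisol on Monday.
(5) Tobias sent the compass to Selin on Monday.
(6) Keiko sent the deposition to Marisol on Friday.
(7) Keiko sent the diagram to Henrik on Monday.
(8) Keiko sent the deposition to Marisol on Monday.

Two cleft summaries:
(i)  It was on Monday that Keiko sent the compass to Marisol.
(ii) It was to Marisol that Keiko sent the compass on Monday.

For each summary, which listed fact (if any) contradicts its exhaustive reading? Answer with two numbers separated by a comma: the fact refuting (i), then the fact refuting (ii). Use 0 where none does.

(i): focus "on Monday". Looking for same agent, thing, recipient (Keiko / the compass / Marisol) with some other setting — fact (2) has on Friday there. Refuted.
(ii): focus "Marisol". Looking for same agent, thing, setting (Keiko / the compass / on Monday) with some other recipient — fact (1) has Selin there. Refuted.

2, 1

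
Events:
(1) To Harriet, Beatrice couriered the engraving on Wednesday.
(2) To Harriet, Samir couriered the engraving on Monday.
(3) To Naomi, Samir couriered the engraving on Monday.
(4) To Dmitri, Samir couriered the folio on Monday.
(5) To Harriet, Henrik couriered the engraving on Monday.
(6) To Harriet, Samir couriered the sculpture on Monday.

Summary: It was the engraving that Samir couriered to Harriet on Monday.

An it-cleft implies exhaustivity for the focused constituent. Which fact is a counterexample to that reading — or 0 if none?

The cleft puts "the engraving" in focus and presupposes the open proposition with agent = Samir, recipient = Harriet, setting = on Monday.
The exhaustive reading says no other thing fits that background.
Fact (6) shares the background but with thing = the sculpture; exhaustivity is violated.

6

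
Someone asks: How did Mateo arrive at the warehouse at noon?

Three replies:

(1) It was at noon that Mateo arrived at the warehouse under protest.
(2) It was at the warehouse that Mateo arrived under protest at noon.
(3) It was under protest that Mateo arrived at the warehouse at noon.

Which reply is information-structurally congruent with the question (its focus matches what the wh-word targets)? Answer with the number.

The question word "how" targets the manner.
Option (1) clefts "at noon" — the time, not what was asked.
Option (2) clefts "at the warehouse" — the location, not what was asked.
Option (3) clefts "under protest" — that matches what the question asks about.
So the congruent reply is (3).

3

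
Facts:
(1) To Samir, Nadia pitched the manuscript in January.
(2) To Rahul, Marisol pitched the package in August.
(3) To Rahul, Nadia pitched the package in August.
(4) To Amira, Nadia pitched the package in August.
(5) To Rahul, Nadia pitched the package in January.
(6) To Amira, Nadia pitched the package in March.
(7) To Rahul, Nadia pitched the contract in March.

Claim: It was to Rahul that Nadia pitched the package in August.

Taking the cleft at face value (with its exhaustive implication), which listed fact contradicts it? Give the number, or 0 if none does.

4

The cleft puts "Rahul" in focus and presupposes the open proposition with Nadia as agent and the package as thing and in August as setting.
Exhaustivity: Rahul is the only recipient satisfying that background.
But fact (4) also has Nadia as agent and the package as thing and in August as setting, with recipient = Amira — so the exhaustive reading fails.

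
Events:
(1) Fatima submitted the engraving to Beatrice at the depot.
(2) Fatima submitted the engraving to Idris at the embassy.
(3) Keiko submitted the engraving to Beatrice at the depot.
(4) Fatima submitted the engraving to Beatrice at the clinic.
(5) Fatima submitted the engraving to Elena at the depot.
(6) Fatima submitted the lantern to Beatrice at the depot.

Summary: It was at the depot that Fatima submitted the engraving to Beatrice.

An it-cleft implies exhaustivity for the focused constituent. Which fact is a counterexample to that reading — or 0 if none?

4

Focus of the cleft: "at the depot" (the setting). Presupposed background: Fatima as agent and the engraving as thing and Beatrice as recipient.
Exhaustivity: at the depot is the only setting satisfying that background.
But fact (4) also has Fatima as agent and the engraving as thing and Beatrice as recipient, with setting = at the clinic — so the exhaustive reading fails.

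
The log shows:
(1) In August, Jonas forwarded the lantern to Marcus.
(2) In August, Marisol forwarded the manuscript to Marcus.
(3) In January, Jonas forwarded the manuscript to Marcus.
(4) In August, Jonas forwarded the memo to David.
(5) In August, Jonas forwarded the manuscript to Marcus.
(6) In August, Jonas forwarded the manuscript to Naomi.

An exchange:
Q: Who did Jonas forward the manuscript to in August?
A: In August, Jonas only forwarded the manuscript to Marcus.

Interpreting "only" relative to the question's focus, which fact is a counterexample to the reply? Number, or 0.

6

Answering "Who did ... to ...?" puts focus on the recipient — here, "Marcus".
So "only" ranges over recipients; the rest (agent = Jonas, thing = the manuscript, setting = in August) is presupposed.
Fact (6) keeps agent = Jonas, thing = the manuscript, setting = in August but has recipient = Naomi; that refutes the reply.
(Fact (1) would refute a reading with focus on the thing — but that is not what the question asks.)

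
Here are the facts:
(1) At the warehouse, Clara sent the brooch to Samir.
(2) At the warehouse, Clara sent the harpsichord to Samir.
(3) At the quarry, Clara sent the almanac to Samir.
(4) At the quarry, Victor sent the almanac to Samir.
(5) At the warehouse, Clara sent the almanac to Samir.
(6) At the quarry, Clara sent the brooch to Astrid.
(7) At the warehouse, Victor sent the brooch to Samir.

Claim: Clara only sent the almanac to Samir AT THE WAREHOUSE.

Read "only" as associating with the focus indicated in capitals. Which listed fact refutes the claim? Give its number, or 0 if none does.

3

The capitals mark "at the warehouse" as focus. So "only" rules out other settings, with the rest (same agent, thing, recipient (Clara / the almanac / Samir)) as background.
Fact (3) shares the background but differs in setting (at the quarry) — a counterexample.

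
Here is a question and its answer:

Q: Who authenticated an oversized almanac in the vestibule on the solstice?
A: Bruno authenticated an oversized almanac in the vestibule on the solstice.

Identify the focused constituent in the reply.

Bruno

The wh-word "who" asks about the subject (agent).
In the answer, "an oversized almanac", "on the solstice" and "in the vestibule" are given — repeated from the question.
The constituent filling the subject (agent) gap is "Bruno"; that is the focus and would carry nuclear stress.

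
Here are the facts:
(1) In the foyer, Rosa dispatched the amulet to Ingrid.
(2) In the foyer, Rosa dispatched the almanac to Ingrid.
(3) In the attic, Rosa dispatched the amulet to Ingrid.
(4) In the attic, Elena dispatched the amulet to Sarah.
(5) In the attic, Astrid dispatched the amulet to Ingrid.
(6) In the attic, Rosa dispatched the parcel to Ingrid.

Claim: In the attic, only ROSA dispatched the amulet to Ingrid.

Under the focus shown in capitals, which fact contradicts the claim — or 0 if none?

5

Focus (in capitals) is "Rosa" — the agent. "Only" excludes alternative agents while holding fixed same thing, recipient, setting (the amulet / Ingrid / in the attic).
Fact (5) shares the background but differs in agent (Astrid) — a counterexample.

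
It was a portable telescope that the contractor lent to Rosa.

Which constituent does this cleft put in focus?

In an it-cleft "It was X that/who ...", the clefted constituent X is the focus; the that/who-clause expresses the presupposed open proposition.
Here the focus is "a portable telescope". The backgrounded (presupposed) material includes "the contractor" and "to Rosa".

a portable telescope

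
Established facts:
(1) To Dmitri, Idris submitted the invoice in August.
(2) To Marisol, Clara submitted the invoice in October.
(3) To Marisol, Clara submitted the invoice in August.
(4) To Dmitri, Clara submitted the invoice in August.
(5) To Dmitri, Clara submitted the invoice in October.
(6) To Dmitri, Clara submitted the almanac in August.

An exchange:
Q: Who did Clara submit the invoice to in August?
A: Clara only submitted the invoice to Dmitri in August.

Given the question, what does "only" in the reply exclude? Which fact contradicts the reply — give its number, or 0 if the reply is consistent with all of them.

3

The question "Who did ... to ...?" targets the recipient, so in the reply the focus falls on "Dmitri".
"Only" then excludes alternative recipients while the background — agent = Clara, thing = the invoice, setting = in August — is held fixed.
Fact (3) keeps agent = Clara, thing = the invoice, setting = in August but has recipient = Marisol; that refutes the reply.
(Fact (6) would refute a reading with focus on the thing — but that is not what the question asks.)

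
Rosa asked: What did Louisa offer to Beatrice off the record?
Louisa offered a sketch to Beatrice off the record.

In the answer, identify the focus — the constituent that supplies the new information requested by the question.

The wh-word "what" asks about the direct object.
In the answer, "Louisa", "to Beatrice" and "off the record" are given — repeated from the question.
The constituent filling the direct object gap is "a sketch"; that is the focus and would carry nuclear stress.

a sketch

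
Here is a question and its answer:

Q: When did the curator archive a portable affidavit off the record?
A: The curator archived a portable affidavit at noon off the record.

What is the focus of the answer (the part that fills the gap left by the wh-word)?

The wh-word "when" asks about the time.
In the answer, "the curator", "a portable affidavit" and "off the record" are given — repeated from the question.
The constituent filling the time gap is "at noon"; that is the focus and would carry nuclear stress.

at noon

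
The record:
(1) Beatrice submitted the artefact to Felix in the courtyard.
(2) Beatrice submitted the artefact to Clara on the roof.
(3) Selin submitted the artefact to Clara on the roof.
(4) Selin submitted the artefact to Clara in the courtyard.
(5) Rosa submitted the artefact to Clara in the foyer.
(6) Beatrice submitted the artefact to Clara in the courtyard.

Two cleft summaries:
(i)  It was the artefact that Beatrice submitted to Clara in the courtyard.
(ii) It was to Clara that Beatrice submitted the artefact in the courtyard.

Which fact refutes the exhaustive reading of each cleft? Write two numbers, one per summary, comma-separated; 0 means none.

(i): focus "the artefact". No fact shares Beatrice as agent and Clara as recipient and in the courtyard as setting with a different thing. 0.
(ii): focus "Clara". Looking for Beatrice as agent and the artefact as thing and in the courtyard as setting with some other recipient — fact (1) has Felix there. Refuted.

0, 1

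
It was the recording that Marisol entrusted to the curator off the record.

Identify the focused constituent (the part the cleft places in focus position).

In an it-cleft "It was X that/who ...", the clefted constituent X is the focus; the that/who-clause expresses the presupposed open proposition.
Here the focus is "the recording". The backgrounded (presupposed) material includes "Marisol", "to the curator" and "off the record".

the recording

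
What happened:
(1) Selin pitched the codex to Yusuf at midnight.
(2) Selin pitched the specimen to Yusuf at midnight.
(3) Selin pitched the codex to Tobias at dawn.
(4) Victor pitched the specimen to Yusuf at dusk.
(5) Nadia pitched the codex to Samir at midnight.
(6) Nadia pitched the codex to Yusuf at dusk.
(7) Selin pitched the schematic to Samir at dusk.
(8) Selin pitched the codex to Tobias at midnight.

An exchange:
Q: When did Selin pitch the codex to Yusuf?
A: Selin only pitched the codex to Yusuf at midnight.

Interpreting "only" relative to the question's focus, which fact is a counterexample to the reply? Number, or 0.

0

Answering "When did ...?" puts focus on the setting — here, "at midnight".
So "only" ranges over settings; the rest (agent = Selin, thing = the codex, recipient = Yusuf) is presupposed.
No listed fact shares that background with another setting. Nothing contradicts the reply.
(Fact (8) would refute a reading with focus on the recipient — but that is not what the question asks.)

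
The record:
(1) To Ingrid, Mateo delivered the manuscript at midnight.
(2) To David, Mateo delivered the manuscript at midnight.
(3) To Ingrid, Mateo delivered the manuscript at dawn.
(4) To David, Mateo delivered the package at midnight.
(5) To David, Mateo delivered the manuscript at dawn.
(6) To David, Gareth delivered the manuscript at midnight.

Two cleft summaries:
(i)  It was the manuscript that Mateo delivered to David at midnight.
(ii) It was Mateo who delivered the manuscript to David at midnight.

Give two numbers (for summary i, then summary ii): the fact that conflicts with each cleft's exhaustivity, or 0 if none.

Summary (i) focuses "the manuscript" (the thing); background same agent, recipient, setting (Mateo / David / at midnight). Fact (4) matches that background with thing = the package — refutes (i).
Summary (ii) focuses "Mateo" (the agent); background same thing, recipient, setting (the manuscript / David / at midnight). Fact (6) matches that background with agent = Gareth — refutes (ii).

4, 6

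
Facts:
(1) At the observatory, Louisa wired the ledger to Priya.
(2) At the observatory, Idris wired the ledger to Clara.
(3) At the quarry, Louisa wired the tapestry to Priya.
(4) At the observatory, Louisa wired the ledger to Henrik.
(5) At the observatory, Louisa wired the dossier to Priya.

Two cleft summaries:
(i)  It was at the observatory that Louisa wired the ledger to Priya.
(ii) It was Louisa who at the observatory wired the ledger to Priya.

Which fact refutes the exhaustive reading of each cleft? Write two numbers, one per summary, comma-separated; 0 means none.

0, 0

(i): focus "at the observatory". No fact shares Louisa as agent and the ledger as thing and Priya as recipient with a different setting. 0.
(ii): focus "Louisa". No fact shares the ledger as thing and Priya as recipient and at the observatory as setting with a different agent. 0.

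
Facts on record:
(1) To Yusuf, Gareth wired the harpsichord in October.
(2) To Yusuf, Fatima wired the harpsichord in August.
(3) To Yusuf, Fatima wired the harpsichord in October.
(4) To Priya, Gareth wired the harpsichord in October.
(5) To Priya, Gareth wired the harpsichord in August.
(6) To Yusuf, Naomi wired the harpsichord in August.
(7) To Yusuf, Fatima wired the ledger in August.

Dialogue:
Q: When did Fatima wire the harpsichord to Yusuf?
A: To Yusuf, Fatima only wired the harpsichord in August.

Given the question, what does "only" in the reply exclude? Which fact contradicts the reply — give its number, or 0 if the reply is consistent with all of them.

3

Answering "When did ...?" puts focus on the setting — here, "in August".
"Only" then excludes alternative settings while the background — Fatima as agent and the harpsichord as thing and Yusuf as recipient — is held fixed.
Fact (3) shares the background with a different setting (in October) — counterexample.
(Fact (7) would refute a reading with focus on the thing — but that is not what the question asks.)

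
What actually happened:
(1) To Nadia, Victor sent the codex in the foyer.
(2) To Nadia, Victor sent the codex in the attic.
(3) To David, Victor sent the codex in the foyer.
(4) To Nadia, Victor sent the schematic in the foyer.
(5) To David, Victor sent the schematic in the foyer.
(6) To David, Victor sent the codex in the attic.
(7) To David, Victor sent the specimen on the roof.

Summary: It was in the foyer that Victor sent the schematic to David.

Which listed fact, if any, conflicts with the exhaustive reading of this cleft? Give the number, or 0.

Focus of the cleft: "in the foyer" (the setting). Presupposed background: same agent, thing, recipient (Victor / the schematic / David).
The exhaustive reading says no other setting fits that background.
Every other fact differs from the presupposition on some backgrounded slot, so none challenges the exhaustivity.

0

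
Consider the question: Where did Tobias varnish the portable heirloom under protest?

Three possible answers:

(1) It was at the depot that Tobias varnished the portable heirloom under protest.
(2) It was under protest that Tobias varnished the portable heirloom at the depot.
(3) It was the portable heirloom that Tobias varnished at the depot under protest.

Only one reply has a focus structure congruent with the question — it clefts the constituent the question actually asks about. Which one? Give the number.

The question word "where" targets the location.
Option (1) clefts "at the depot" — that matches what the question asks about.
Option (2) clefts "under protest" — the manner, not what was asked.
Option (3) clefts "the portable heirloom" — the direct object, not what was asked.
So the congruent reply is (1).

1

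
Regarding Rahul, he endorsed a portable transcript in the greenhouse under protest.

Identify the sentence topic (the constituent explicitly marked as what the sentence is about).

The construction explicitly marks "Rahul" as what the sentence is about — the topic.
The remainder of the clause is the comment (what is said about the topic).

Rahul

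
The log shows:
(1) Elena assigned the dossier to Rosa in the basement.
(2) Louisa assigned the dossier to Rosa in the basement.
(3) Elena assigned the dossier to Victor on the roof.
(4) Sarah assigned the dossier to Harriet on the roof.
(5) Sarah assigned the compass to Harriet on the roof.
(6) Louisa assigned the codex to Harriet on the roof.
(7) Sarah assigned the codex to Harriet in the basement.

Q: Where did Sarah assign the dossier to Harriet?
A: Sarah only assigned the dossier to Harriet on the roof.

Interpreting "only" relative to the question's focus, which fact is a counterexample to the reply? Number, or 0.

0

Answering "Where did ...?" puts focus on the setting — here, "on the roof".
"Only" then excludes alternative settings while the background — agent = Sarah, thing = the dossier, recipient = Harriet — is held fixed.
No fact keeps agent = Sarah, thing = the dossier, recipient = Harriet while changing the setting; every other fact differs on something backgrounded. The reply stands.
(Fact (5) would refute a reading with focus on the thing — but that is not what the question asks.)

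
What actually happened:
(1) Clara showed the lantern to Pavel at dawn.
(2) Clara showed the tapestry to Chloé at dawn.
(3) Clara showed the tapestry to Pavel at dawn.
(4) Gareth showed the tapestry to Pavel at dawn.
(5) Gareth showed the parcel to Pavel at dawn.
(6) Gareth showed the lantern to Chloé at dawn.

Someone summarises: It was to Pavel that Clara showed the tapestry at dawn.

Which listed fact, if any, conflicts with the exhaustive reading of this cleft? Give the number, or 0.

The cleft puts "Pavel" in focus and presupposes the open proposition with Clara as agent and the tapestry as thing and at dawn as setting.
The exhaustive reading says no other recipient fits that background.
Fact (2) shares the background but with recipient = Chloé; exhaustivity is violated.

2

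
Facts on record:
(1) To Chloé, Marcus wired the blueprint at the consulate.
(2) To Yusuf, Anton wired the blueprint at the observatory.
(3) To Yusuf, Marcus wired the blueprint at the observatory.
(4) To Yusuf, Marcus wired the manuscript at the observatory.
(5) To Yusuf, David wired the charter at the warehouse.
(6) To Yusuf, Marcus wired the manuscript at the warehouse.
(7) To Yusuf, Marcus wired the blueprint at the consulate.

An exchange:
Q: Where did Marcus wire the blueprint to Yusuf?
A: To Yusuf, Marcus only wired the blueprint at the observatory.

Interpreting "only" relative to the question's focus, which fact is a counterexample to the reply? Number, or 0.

Answering "Where did ...?" puts focus on the setting — here, "at the observatory".
So "only" ranges over settings; the rest (Marcus as agent and the blueprint as thing and Yusuf as recipient) is presupposed.
Fact (7) shares the background with a different setting (at the consulate) — counterexample.
(Fact (4) would refute a reading with focus on the thing — but that is not what the question asks.)

7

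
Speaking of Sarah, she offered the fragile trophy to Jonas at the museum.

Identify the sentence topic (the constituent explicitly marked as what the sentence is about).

The construction explicitly marks "Sarah" as what the sentence is about — the topic.
The remainder of the clause is the comment (what is said about the topic).

Sarah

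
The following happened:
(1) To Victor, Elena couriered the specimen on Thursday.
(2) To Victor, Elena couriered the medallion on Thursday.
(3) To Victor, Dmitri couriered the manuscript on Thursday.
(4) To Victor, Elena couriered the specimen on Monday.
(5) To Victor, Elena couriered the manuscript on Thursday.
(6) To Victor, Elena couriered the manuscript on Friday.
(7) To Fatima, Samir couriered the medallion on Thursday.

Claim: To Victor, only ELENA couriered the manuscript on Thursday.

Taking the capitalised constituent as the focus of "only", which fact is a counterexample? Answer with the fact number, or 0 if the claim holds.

Focus (in capitals) is "Elena" — the agent. "Only" excludes alternative agents while holding fixed the manuscript as thing and Victor as recipient and on Thursday as setting.
Fact (3) matches on the manuscript as thing and Victor as recipient and on Thursday as setting, but has agent = Dmitri instead. That refutes the claim.

3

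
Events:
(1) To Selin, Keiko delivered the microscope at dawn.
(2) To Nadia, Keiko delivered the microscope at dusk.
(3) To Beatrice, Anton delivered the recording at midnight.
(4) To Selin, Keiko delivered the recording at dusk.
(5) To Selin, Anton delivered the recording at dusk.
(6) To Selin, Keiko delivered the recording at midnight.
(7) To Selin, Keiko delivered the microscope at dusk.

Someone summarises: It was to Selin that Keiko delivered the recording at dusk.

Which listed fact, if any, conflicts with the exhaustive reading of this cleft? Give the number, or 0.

Focus of the cleft: "Selin" (the recipient). Presupposed background: same agent, thing, setting (Keiko / the recording / at dusk).
Exhaustivity: Selin is the only recipient satisfying that background.
No listed fact matches the background with a different recipient. Exhaustivity holds.

0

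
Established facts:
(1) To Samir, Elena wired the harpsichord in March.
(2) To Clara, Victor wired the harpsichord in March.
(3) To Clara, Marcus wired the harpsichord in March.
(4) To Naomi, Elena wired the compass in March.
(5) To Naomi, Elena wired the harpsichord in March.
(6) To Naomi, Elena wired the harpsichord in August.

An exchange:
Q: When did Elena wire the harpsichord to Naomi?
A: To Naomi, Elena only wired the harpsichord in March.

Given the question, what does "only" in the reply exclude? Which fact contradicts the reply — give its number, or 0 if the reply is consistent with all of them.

6

The question "When did ...?" targets the setting, so in the reply the focus falls on "in March".
So "only" ranges over settings; the rest (same agent, thing, recipient (Elena / the harpsichord / Naomi)) is presupposed.
Fact (6) keeps same agent, thing, recipient (Elena / the harpsichord / Naomi) but has setting = in August; that refutes the reply.
(Fact (1) would refute a reading with focus on the recipient — but that is not what the question asks.)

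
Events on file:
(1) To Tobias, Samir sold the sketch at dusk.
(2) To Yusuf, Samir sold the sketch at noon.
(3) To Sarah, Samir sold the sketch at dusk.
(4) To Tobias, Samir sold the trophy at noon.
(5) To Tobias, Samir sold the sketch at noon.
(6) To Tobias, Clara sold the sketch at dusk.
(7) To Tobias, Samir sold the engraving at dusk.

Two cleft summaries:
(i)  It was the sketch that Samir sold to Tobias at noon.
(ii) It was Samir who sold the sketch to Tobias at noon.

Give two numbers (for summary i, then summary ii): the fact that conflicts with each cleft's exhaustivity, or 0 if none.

Summary (i) focuses "the sketch" (the thing); background agent = Samir, recipient = Tobias, setting = at noon. Fact (4) matches that background with thing = the trophy — refutes (i).
Summary (ii) focuses "Samir" (the agent); background thing = the sketch, recipient = Tobias, setting = at noon. No fact matches that background with a different agent, so 0.

4, 0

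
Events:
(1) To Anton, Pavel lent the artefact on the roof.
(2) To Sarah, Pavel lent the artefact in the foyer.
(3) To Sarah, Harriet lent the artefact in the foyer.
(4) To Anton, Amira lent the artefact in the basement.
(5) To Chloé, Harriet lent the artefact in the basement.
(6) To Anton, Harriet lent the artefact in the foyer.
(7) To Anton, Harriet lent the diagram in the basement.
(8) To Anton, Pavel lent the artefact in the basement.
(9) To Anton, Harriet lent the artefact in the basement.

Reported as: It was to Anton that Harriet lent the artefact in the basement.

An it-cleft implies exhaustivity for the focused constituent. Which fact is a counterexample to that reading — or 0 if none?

5

The cleft puts "Anton" in focus and presupposes the open proposition with agent = Harriet, thing = the artefact, setting = in the basement.
The exhaustive reading says no other recipient fits that background.
But fact (5) also has agent = Harriet, thing = the artefact, setting = in the basement, with recipient = Chloé — so the exhaustive reading fails.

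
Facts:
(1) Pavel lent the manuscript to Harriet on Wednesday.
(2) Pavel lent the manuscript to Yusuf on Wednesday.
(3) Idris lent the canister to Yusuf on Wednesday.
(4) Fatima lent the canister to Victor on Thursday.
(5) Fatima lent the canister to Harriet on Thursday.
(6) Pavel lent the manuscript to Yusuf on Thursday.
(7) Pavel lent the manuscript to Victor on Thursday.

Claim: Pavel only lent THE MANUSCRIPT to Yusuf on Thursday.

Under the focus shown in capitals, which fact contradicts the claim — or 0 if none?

Focus (in capitals) is "the manuscript" — the thing. "Only" excludes alternative things while holding fixed Pavel as agent and Yusuf as recipient and on Thursday as setting.
Every other fact changes something in the background, not just the thing. Nothing refutes the claim.

0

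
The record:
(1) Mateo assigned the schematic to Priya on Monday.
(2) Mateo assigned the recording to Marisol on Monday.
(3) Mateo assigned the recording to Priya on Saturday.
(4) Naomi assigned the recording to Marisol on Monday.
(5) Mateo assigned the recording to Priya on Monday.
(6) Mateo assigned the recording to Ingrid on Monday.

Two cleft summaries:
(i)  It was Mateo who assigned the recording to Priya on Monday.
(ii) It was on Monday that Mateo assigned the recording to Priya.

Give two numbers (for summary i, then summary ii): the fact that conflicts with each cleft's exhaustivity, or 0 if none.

0, 3

Summary (i) focuses "Mateo" (the agent); background same thing, recipient, setting (the recording / Priya / on Monday). No fact matches that background with a different agent, so 0.
Summary (ii) focuses "on Monday" (the setting); background same agent, thing, recipient (Mateo / the recording / Priya). Fact (3) matches that background with setting = on Saturday — refutes (ii).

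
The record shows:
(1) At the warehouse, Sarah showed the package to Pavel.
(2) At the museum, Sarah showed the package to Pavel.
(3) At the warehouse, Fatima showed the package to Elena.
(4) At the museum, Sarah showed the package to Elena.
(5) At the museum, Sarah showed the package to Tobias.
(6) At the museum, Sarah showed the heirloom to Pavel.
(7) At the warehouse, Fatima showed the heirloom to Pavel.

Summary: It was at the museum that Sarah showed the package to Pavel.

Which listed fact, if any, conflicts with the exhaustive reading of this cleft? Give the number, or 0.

The cleft puts "at the museum" in focus and presupposes the open proposition with agent = Sarah, thing = the package, recipient = Pavel.
Exhaustivity: at the museum is the only setting satisfying that background.
But fact (1) also has agent = Sarah, thing = the package, recipient = Pavel, with setting = at the warehouse — so the exhaustive reading fails.

1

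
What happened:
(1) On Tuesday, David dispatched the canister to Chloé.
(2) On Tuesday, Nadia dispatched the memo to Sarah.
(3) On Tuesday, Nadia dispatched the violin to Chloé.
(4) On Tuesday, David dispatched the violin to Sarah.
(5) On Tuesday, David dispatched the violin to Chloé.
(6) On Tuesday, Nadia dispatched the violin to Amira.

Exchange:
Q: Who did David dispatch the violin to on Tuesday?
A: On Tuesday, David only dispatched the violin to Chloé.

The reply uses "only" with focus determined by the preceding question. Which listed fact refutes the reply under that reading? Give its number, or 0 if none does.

The question "Who did ... to ...?" targets the recipient, so in the reply the focus falls on "Chloé".
"Only" then excludes alternative recipients while the background — same agent, thing, setting (David / the violin / on Tuesday) — is held fixed.
Fact (4) keeps same agent, thing, setting (David / the violin / on Tuesday) but has recipient = Sarah; that refutes the reply.
(Fact (1) would refute a reading with focus on the thing — but that is not what the question asks.)

4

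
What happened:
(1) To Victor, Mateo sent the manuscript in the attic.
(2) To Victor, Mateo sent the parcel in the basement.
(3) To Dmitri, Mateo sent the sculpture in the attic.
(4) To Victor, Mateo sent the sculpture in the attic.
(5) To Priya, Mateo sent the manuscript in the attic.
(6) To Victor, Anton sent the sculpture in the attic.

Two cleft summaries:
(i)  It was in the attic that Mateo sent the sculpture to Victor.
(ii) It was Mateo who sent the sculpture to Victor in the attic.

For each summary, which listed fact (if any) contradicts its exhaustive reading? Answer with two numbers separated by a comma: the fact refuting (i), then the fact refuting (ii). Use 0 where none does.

0, 6

(i): focus "in the attic". No fact shares agent = Mateo, thing = the sculpture, recipient = Victor with a different setting. 0.
(ii): focus "Mateo". Looking for thing = the sculpture, recipient = Victor, setting = in the attic with some other agent — fact (6) has Anton there. Refuted.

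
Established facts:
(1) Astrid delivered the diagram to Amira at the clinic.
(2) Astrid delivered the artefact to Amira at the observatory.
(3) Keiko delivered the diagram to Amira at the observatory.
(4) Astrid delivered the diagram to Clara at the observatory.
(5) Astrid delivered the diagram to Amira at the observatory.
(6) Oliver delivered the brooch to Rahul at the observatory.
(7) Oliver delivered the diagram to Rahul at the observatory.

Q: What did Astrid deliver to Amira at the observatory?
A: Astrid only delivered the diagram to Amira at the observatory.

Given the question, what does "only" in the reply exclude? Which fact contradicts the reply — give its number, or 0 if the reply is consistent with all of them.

The question "What did ...?" targets the thing, so in the reply the focus falls on "the diagram".
"Only" then excludes alternative things while the background — agent = Astrid, recipient = Amira, setting = at the observatory — is held fixed.
Fact (2) keeps agent = Astrid, recipient = Amira, setting = at the observatory but has thing = the artefact; that refutes the reply.
(Fact (4) would refute a reading with focus on the recipient — but that is not what the question asks.)

2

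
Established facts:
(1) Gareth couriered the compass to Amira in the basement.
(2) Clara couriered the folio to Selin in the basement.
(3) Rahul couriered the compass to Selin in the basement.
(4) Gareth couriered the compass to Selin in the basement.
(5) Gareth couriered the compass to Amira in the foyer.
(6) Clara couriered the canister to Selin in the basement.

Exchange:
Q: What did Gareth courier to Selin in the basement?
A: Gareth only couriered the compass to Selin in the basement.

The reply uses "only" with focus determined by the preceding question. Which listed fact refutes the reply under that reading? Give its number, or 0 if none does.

0

Answering "What did ...?" puts focus on the thing — here, "the compass".
So "only" ranges over things; the rest (Gareth as agent and Selin as recipient and in the basement as setting) is presupposed.
No fact keeps Gareth as agent and Selin as recipient and in the basement as setting while changing the thing; every other fact differs on something backgrounded. The reply stands.
(Fact (1) would refute a reading with focus on the recipient — but that is not what the question asks.)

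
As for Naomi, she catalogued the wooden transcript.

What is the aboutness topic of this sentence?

The construction explicitly marks "Naomi" as what the sentence is about — the topic.
The remainder of the clause is the comment (what is said about the topic).

Naomi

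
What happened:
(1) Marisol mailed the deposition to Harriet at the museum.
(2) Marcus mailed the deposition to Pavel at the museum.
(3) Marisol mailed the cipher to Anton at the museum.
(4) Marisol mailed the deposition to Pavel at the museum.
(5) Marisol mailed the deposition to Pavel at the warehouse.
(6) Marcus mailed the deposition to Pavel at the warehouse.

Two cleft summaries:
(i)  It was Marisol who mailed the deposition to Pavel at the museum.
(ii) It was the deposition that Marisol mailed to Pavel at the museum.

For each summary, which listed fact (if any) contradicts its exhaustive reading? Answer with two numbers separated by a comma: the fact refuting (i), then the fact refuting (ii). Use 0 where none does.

2, 0

Summary (i) focuses "Marisol" (the agent); background same thing, recipient, setting (the deposition / Pavel / at the museum). Fact (2) matches that background with agent = Marcus — refutes (i).
Summary (ii) focuses "the deposition" (the thing); background same agent, recipient, setting (Marisol / Pavel / at the museum). No fact matches that background with a different thing, so 0.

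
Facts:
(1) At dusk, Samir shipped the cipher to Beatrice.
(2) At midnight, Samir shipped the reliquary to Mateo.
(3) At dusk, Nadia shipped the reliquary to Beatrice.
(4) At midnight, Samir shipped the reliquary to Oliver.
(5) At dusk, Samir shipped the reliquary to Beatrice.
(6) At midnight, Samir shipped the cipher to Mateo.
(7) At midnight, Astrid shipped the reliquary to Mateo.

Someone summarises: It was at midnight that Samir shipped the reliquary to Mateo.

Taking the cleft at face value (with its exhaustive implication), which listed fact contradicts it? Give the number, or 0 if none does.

0

The cleft puts "at midnight" in focus and presupposes the open proposition with Samir as agent and the reliquary as thing and Mateo as recipient.
Exhaustivity: at midnight is the only setting satisfying that background.
No listed fact matches the background with a different setting. Exhaustivity holds.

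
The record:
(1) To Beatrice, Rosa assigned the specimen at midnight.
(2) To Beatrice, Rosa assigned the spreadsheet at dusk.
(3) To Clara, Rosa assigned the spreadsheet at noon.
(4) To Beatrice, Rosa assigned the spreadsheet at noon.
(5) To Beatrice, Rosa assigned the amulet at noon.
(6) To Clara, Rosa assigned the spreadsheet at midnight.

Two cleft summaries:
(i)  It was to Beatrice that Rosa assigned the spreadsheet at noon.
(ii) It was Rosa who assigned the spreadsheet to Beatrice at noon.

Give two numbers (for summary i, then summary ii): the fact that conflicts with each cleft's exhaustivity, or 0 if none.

(i): focus "Beatrice". Looking for agent = Rosa, thing = the spreadsheet, setting = at noon with some other recipient — fact (3) has Clara there. Refuted.
(ii): focus "Rosa". No fact shares thing = the spreadsheet, recipient = Beatrice, setting = at noon with a different agent. 0.

3, 0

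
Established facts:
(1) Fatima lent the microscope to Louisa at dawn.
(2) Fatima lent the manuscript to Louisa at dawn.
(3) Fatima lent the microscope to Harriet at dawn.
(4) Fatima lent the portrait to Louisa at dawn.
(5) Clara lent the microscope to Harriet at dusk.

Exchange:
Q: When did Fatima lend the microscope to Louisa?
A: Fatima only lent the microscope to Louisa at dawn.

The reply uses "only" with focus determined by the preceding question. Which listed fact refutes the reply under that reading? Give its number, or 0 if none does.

Answering "When did ...?" puts focus on the setting — here, "at dawn".
"Only" then excludes alternative settings while the background — Fatima as agent and the microscope as thing and Louisa as recipient — is held fixed.
No fact keeps Fatima as agent and the microscope as thing and Louisa as recipient while changing the setting; every other fact differs on something backgrounded. The reply stands.
(Fact (2) would refute a reading with focus on the thing — but that is not what the question asks.)

0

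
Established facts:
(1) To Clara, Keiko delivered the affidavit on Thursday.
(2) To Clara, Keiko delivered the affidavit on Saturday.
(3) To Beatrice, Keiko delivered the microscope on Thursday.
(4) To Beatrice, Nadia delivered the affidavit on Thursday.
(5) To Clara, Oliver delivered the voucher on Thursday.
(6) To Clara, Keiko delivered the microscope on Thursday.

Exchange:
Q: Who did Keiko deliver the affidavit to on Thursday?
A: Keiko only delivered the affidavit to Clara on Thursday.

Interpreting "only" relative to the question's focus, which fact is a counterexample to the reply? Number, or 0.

0

The question "Who did ... to ...?" targets the recipient, so in the reply the focus falls on "Clara".
"Only" then excludes alternative recipients while the background — Keiko as agent and the affidavit as thing and on Thursday as setting — is held fixed.
No fact keeps Keiko as agent and the affidavit as thing and on Thursday as setting while changing the recipient; every other fact differs on something backgrounded. The reply stands.
(Fact (6) would refute a reading with focus on the thing — but that is not what the question asks.)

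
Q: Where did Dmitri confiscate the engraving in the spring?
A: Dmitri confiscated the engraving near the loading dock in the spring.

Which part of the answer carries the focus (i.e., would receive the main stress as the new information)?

near the loading dock

The wh-word "where" asks about the location.
In the answer, "Dmitri", "the engraving" and "in the spring" are given — repeated from the question.
The constituent filling the location gap is "near the loading dock"; that is the focus and would carry nuclear stress.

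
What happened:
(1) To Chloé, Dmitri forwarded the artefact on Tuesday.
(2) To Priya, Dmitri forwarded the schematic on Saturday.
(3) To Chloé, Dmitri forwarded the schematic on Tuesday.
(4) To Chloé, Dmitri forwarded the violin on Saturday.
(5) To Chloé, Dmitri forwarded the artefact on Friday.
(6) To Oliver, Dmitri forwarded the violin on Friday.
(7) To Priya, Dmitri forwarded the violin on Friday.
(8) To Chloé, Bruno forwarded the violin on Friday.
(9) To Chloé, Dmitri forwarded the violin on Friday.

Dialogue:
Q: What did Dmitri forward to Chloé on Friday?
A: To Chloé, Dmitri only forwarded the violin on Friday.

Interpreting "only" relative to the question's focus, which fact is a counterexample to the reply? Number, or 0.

5

Answering "What did ...?" puts focus on the thing — here, "the violin".
So "only" ranges over things; the rest (agent = Dmitri, recipient = Chloé, setting = on Friday) is presupposed.
Fact (5) keeps agent = Dmitri, recipient = Chloé, setting = on Friday but has thing = the artefact; that refutes the reply.
(Fact (6) would refute a reading with focus on the recipient — but that is not what the question asks.)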